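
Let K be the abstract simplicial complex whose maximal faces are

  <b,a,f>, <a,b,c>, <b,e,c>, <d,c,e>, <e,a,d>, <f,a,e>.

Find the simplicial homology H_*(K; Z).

We work with the vertex ordering a < b < c < d < e < f. The simplices of K, each written with vertices in increasing order, are:

  0-simplices (6): a, b, c, d, e, f
  1-simplices (12): ab, ac, ad, ae, af, bc, be, bf, cd, ce, de, ef
  2-simplices (6): abc, abf, ade, aef, bce, cde

Hence C_0 ≅ Z^6, C_1 ≅ Z^12, C_2 ≅ Z^6.

∂_1: C_1 → C_0 is given by ∂[p,q] = [q] − [p].
The 6×12 boundary matrix has rank 5 and Smith normal form diag(1,1,1,1,1).

The boundary map ∂_2: C_2 → C_1 sends each 2-simplex [p,q,r] to [q,r] − [p,r] + [p,q]. For instance
  ∂aef = ef − af + ae,
  ∂cde = de − ce + cd.
As a 12×6 matrix over Z this has rank 6, with invariant factors (1,1,1,1,1,1).

Now H_k = ker ∂_k / im ∂_{k+1}, so:

  H_0: rank C_0 − rank ∂_1 = 6 − 5 = 1, and the invariant factors of ∂_1 are all 1, so H_0 = Z.
  H_1: rank ker ∂_1 − rank ∂_2 = (12 − 5) − 6 = 1, and the invariant factors of ∂_2 are all 1, so H_1 = Z.
  H_2: rank ker ∂_2 − rank ∂_3 = (6 − 6) − 0 = 0, and there is no ∂_3, so H_2 = 0.

H_0 ≅ Z,  H_1 ≅ Z,  H_2 = 0.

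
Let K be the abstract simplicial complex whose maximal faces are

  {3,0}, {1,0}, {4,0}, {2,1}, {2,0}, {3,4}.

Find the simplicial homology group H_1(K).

H_1 ≅ Z^2.

Fix the vertex order 0 < 1 < 2 < 3 < 4 and write every simplex with vertices in increasing order. Then dim K = 1 and the simplices of K are:

  0-simplices (5): [0], [1], [2], [3], [4]
  1-simplices (6): [0,1], [0,2], [0,3], [0,4], [1,2], [3,4]

Hence C_0 ≅ Z^5, C_1 ≅ Z^6.

The boundary map ∂_1: C_1 → C_0 is given by ∂[p,q] = [q] − [p].
As a 5×6 matrix over Z this has rank 4, with invariant factors (1,1,1,1).

Now H_k = ker ∂_k / im ∂_{k+1}, so:

  H_1: rank ker ∂_1 − rank ∂_2 = (6 − 4) − 0 = 2, and there is no ∂_2, so H_1 = Z^2.

(K is a triangulation of a wedge of 2 circles.)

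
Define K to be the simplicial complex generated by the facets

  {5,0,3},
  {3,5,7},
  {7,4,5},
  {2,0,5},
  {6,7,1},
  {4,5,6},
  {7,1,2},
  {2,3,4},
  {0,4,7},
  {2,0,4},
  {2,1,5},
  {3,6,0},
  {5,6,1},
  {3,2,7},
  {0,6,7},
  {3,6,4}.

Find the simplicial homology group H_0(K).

H_0 = Z.

Order the vertices as 0 < 1 < 2 < 3 < 4 < 5 < 6 < 7. Listing each simplex with vertices in this order, K has dimension 2 with simplices:

  0-simplices (8): [0], [1], [2], [3], [4], [5], [6], [7]
  1-simplices (24): (24 of them)
  2-simplices (16): [0,2,4], [0,2,5], [0,3,5], [0,3,6], [0,4,7], [0,6,7], [1,2,5], [1,2,7], [1,5,6], [1,6,7], [2,3,4], [2,3,7], [3,4,6], [3,5,7], [4,5,6], [4,5,7]

giving chain groups C_0 ≅ Z^8, C_1 ≅ Z^24, C_2 ≅ Z^16.

Boundary ∂_1: C_1 → C_0 is given by ∂[p,q] = [q] − [p].
This gives a 8×24 integer matrix of rank 7; reducing to Smith normal form yields diagonal entries (1,1,1,1,1,1,1).

Boundary ∂_2: C_2 → C_1 acts by ∂[p,q,r] = [q,r] − [p,r] + [p,q]. For instance
  ∂[0,3,5] = [3,5] − [0,5] + [0,3],
  ∂[2,3,7] = [3,7] − [2,7] + [2,3].
As a 24×16 matrix over Z this has rank 15, with invariant factors (1,1,1,1,1,1,1,1,1,1,1,1,1,1,1).

Reading off H_k = ker ∂_k / im ∂_{k+1}:

  H_0: rank C_0 − rank ∂_1 = 8 − 7 = 1, and the invariant factors of ∂_1 are all 1, so H_0 ≅ Z.

(K is a triangulation of the torus T^2.)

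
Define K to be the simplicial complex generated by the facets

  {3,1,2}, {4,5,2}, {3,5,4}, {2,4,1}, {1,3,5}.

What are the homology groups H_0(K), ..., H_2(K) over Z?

Take the total order 1 < 2 < 3 < 4 < 5 on the vertex set. Then K (dimension 2) consists of the simplices:

  0-simplices (5): [1], [2], [3], [4], [5]
  1-simplices (10): [1,2], [1,3], [1,4], [1,5], [2,3], [2,4], [2,5], [3,4], [3,5], [4,5]
  2-simplices (5): [1,2,3], [1,2,4], [1,3,5], [2,4,5], [3,4,5]

so the chain groups are C_0 ≅ Z^5, C_1 ≅ Z^10, C_2 ≅ Z^5.

∂_1: C_1 → C_0 maps an edge to its endpoints' difference, ∂[p,q] = q − p. For instance
  ∂[1,5] = [5] − [1].
This gives a 5×10 integer matrix of rank 4; reducing to Smith normal form yields diagonal entries (1,1,1,1).

The boundary map ∂_2: C_2 → C_1 acts by ∂[p,q,r] = [q,r] − [p,r] + [p,q]. For instance
  ∂[1,3,5] = [3,5] − [1,5] + [1,3],
  ∂[3,4,5] = [4,5] − [3,5] + [3,4].
This gives a 10×5 integer matrix of rank 5; reducing to Smith normal form yields diagonal entries (1,1,1,1,1).

Reading off H_k = ker ∂_k / im ∂_{k+1}:

  H_0: rank C_0 − rank ∂_1 = 5 − 4 = 1, and the invariant factors of ∂_1 are all 1, so H_0 ≅ Z.
  H_1: rank ker ∂_1 − rank ∂_2 = (10 − 4) − 5 = 1, and the invariant factors of ∂_2 are all 1, so H_1 ≅ Z.
  H_2: rank ker ∂_2 − rank ∂_3 = (5 − 5) − 0 = 0, and there is no ∂_3, so H_2 ≅ 0.

H_0 ≅ Z,  H_1 ≅ Z,  H_2 = 0.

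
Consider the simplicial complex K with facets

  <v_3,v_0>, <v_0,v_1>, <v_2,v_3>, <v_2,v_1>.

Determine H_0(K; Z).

Take the total order v_0 < v_1 < v_2 < v_3 on the vertex set. Then K (dimension 1) consists of the simplices:

  0-simplices (4): [v_0], [v_1], [v_2], [v_3]
  1-simplices (4): [v_0,v_1], [v_0,v_3], [v_1,v_2], [v_2,v_3]

so the chain groups are C_0 ≅ Z^4, C_1 ≅ Z^4.

The boundary map ∂_1: C_1 → C_0 is given by ∂[p,q] = [q] − [p].
This gives a 4×4 integer matrix of rank 3; reducing to Smith normal form yields diagonal entries (1,1,1).

From H_k ≅ ker(∂_k) / im(∂_{k+1}) we obtain:

  H_0: rank C_0 − rank ∂_1 = 4 − 3 = 1, and the invariant factors of ∂_1 are all 1, so H_0 = Z.

H_0 ≅ Z.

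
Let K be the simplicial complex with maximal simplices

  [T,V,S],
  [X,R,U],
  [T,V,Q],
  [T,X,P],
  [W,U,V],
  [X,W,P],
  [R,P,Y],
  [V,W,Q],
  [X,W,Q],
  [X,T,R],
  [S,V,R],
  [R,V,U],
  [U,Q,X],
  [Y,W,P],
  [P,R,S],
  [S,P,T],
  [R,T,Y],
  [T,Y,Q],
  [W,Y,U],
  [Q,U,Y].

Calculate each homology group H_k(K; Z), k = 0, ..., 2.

H_0 ≅ Z,  H_1 ≅ Z × Z/2,  H_2 = 0.

Take the total order P < Q < R < S < T < U < V < W < X < Y on the vertex set. Then K (dimension 2) consists of the simplices:

  0-simplices (10): P, Q, R, S, T, U, V, W, X, Y
  1-simplices (30): PR, PS, PT, PW, PX, PY, QT, QU, QV, QW, QX, QY, RS, RT, RU, RV, RX, RY, ST, SV, TV, TX, TY, UV, UW, UX, UY, VW, WX, WY
  2-simplices (20): PRS, PRY, PST, PTX, PWX, PWY, QTV, QTY, QUX, QUY, QVW, QWX, RSV, RTX, RTY, RUV, RUX, STV, UVW, UWY

giving chain groups C_0 ≅ Z^10, C_1 ≅ Z^30, C_2 ≅ Z^20.

Boundary ∂_1: C_1 → C_0 sends each edge [p,q] (with p < q) to q − p. For instance
  ∂SV = V − S.
The resulting 10×30 matrix has rank 9, and its Smith normal form has invariant factors (1,1,1,1,1,1,1,1,1).

Boundary ∂_2: C_2 → C_1 acts by ∂[p,q,r] = [q,r] − [p,r] + [p,q]. For instance
  ∂PWY = WY − PY + PW,
  ∂QUX = UX − QX + QU.
This gives a 30×20 integer matrix of rank 20; reducing to Smith normal form yields diagonal entries (1,1,1,1,1,1,1,1,1,1,1,1,1,1,1,1,1,1,1,2).

Reading off H_k = ker ∂_k / im ∂_{k+1}:

  H_0: rank C_0 − rank ∂_1 = 10 − 9 = 1, and the invariant factors of ∂_1 are all 1, so H_0 ≅ Z.
  H_1: rank ker ∂_1 − rank ∂_2 = (30 − 9) − 20 = 1, and ∂_2 has invariant factor 2 > 1, so H_1 ≅ Z × Z/2.
  H_2: rank ker ∂_2 − rank ∂_3 = (20 − 20) − 0 = 0, and there is no ∂_3, so H_2 ≅ 0.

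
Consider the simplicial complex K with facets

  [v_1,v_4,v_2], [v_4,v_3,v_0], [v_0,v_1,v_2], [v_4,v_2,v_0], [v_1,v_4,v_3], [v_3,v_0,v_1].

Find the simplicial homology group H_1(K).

Take the total order v_0 < v_1 < v_2 < v_3 < v_4 on the vertex set. Then K (dimension 2) consists of the simplices:

  0-simplices (5): [v_0], [v_1], [v_2], [v_3], [v_4]
  1-simplices (9): [v_0,v_1], [v_0,v_2], [v_0,v_3], [v_0,v_4], [v_1,v_2], [v_1,v_3], [v_1,v_4], [v_2,v_4], [v_3,v_4]
  2-simplices (6): [v_0,v_1,v_2], [v_0,v_1,v_3], [v_0,v_2,v_4], [v_0,v_3,v_4], [v_1,v_2,v_4], [v_1,v_3,v_4]

Hence C_0 ≅ Z^5, C_1 ≅ Z^9, C_2 ≅ Z^6.

Boundary ∂_1: C_1 → C_0 sends each edge [p,q] (with p < q) to q − p.
The 5×9 boundary matrix has rank 4 and Smith normal form diag(1,1,1,1).

Boundary ∂_2: C_2 → C_1 acts by ∂[p,q,r] = [q,r] − [p,r] + [p,q]. For instance
  ∂[v_0,v_2,v_4] = [v_2,v_4] − [v_0,v_4] + [v_0,v_2],
  ∂[v_0,v_1,v_3] = [v_1,v_3] − [v_0,v_3] + [v_0,v_1].
The resulting 9×6 matrix has rank 5, and its Smith normal form has invariant factors (1,1,1,1,1).

Reading off H_k = ker ∂_k / im ∂_{k+1}:

  H_1: rank ker ∂_1 − rank ∂_2 = (9 − 4) − 5 = 0, and the invariant factors of ∂_2 are all 1, so H_1 = 0.

(K is a triangulation of the 2-sphere S^2.)

H_1 ≅ 0.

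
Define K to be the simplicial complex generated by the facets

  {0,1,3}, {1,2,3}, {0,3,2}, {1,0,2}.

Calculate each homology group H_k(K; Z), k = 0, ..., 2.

H_0 = Z,  H_1 = 0,  H_2 = Z.

We work with the vertex ordering 0 < 1 < 2 < 3. The simplices of K, each written with vertices in increasing order, are:

  0-simplices (4): [0], [1], [2], [3]
  1-simplices (6): [0,1], [0,2], [0,3], [1,2], [1,3], [2,3]
  2-simplices (4): [0,1,2], [0,1,3], [0,2,3], [1,2,3]

Hence C_0 ≅ Z^4, C_1 ≅ Z^6, C_2 ≅ Z^4.

The boundary map ∂_1: C_1 → C_0 sends each edge [p,q] (with p < q) to q − p. For instance
  ∂[0,1] = [1] − [0].
The resulting 4×6 matrix has rank 3, and its Smith normal form has invariant factors (1,1,1).

Boundary ∂_2: C_2 → C_1 sends each 2-simplex [p,q,r] to [q,r] − [p,r] + [p,q]. For instance
  ∂[0,1,3] = [1,3] − [0,3] + [0,1],
  ∂[0,2,3] = [2,3] − [0,3] + [0,2].
The resulting 6×4 matrix has rank 3, and its Smith normal form has invariant factors (1,1,1).

Now H_k = ker ∂_k / im ∂_{k+1}, so:

  H_0: rank C_0 − rank ∂_1 = 4 − 3 = 1, and the invariant factors of ∂_1 are all 1, so H_0 = Z.
  H_1: rank ker ∂_1 − rank ∂_2 = (6 − 3) − 3 = 0, and the invariant factors of ∂_2 are all 1, so H_1 = 0.
  H_2: rank ker ∂_2 − rank ∂_3 = (4 − 3) − 0 = 1, and there is no ∂_3, so H_2 = Z.

(K is a triangulation of the 2-sphere S^2.)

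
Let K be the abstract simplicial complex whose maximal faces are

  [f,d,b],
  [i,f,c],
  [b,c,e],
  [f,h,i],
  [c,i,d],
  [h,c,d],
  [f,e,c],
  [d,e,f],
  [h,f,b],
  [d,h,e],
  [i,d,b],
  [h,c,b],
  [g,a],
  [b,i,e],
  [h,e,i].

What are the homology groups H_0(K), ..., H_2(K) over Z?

H_0 ≅ Z^2,  H_1 ≅ Z^2,  H_2 ≅ Z.

Fix the vertex order a < b < c < d < e < f < g < h < i and write every simplex with vertices in increasing order. Then dim K = 2 and the simplices of K are:

  0-simplices (9): a, b, c, d, e, f, g, h, i
  1-simplices (22): ag, bc, bd, be, bf, bh, bi, cd, ce, cf, ch, ci, de, df, dh, di, ef, eh, ei, fh, fi, hi
  2-simplices (14): bce, bch, bdf, bdi, bei, bfh, cdh, cdi, cef, cfi, def, deh, ehi, fhi

giving chain groups C_0 ≅ Z^9, C_1 ≅ Z^22, C_2 ≅ Z^14.

Boundary ∂_1: C_1 → C_0 is given by ∂[p,q] = [q] − [p].
As a 9×22 matrix over Z this has rank 7, with invariant factors (1,1,1,1,1,1,1).

The boundary map ∂_2: C_2 → C_1 sends each 2-simplex [p,q,r] to [q,r] − [p,r] + [p,q]. For instance
  ∂bfh = fh − bh + bf,
  ∂bdf = df − bf + bd.
This gives a 22×14 integer matrix of rank 13; reducing to Smith normal form yields diagonal entries (1,1,1,1,1,1,1,1,1,1,1,1,1).

Now H_k = ker ∂_k / im ∂_{k+1}, so:

  H_0: rank C_0 − rank ∂_1 = 9 − 7 = 2, and the invariant factors of ∂_1 are all 1, so H_0 = Z^2.
  H_1: rank ker ∂_1 − rank ∂_2 = (22 − 7) − 13 = 2, and the invariant factors of ∂_2 are all 1, so H_1 = Z^2.
  H_2: rank ker ∂_2 − rank ∂_3 = (14 − 13) − 0 = 1, and there is no ∂_3, so H_2 = Z.

As a check, the Euler characteristic is 9 − 22 + 14 = 1, which agrees with 2 − 2 + 1 = 1.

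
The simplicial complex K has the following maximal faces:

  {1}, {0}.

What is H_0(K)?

Take the total order 0 < 1 on the vertex set. Then K (dimension 0) consists of the simplices:

  0-simplices (2): [0], [1]

so the chain groups are C_0 ≅ Z^2.

Reading off H_k = ker ∂_k / im ∂_{k+1}:

  H_0: rank C_0 − rank ∂_1 = 2 − 0 = 2, and there is no ∂_1, so H_0 = Z^2.

(K is a triangulation of a set of 2 points.)

H_0 ≅ Z^2.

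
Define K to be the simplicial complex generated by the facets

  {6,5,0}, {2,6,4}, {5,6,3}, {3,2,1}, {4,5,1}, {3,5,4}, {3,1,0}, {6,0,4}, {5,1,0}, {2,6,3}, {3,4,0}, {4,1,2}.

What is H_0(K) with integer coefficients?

H_0 ≅ Z.

Take the total order 0 < 1 < 2 < 3 < 4 < 5 < 6 on the vertex set. Then K (dimension 2) consists of the simplices:

  0-simplices (7): [0], [1], [2], [3], [4], [5], [6]
  1-simplices (18): [0,1], [0,3], [0,4], [0,5], [0,6], [1,2], [1,3], [1,4], [1,5], [2,3], [2,4], [2,6], [3,4], [3,5], [3,6], [4,5], [4,6], [5,6]
  2-simplices (12): [0,1,3], [0,1,5], [0,3,4], [0,4,6], [0,5,6], [1,2,3], [1,2,4], [1,4,5], [2,3,6], [2,4,6], [3,4,5], [3,5,6]

Hence C_0 ≅ Z^7, C_1 ≅ Z^18, C_2 ≅ Z^12.

The boundary map ∂_1: C_1 → C_0 maps an edge to its endpoints' difference, ∂[p,q] = q − p.
The 7×18 boundary matrix has rank 6 and Smith normal form diag(1,1,1,1,1,1).

The boundary map ∂_2: C_2 → C_1 acts by ∂[p,q,r] = [q,r] − [p,r] + [p,q]. For instance
  ∂[3,4,5] = [4,5] − [3,5] + [3,4],
  ∂[2,4,6] = [4,6] − [2,6] + [2,4].
This gives a 18×12 integer matrix of rank 12; reducing to Smith normal form yields diagonal entries (1,1,1,1,1,1,1,1,1,1,1,2).

Reading off H_k = ker ∂_k / im ∂_{k+1}:

  H_0: rank C_0 − rank ∂_1 = 7 − 6 = 1, and the invariant factors of ∂_1 are all 1, so H_0 ≅ Z.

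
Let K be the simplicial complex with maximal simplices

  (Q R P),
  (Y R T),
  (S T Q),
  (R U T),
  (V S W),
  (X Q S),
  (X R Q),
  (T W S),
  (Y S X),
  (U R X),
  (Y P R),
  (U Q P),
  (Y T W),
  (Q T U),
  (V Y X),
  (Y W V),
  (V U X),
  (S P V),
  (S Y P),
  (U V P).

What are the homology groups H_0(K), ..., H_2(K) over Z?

H_0 ≅ Z,  H_1 ≅ Z ⊕ Z_2,  H_2 = 0.

We work with the vertex ordering P < Q < R < S < T < U < V < W < X < Y. The simplices of K, each written with vertices in increasing order, are:

  0-simplices (10): P, Q, R, S, T, U, V, W, X, Y
  1-simplices (30): PQ, PR, PS, PU, PV, PY, QR, QS, QT, QU, QX, RT, RU, RX, RY, ST, SV, SW, SX, SY, TU, TW, TY, UV, UX, VW, VX, VY, WY, XY
  2-simplices (20): PQR, PQU, PRY, PSV, PSY, PUV, QRX, QST, QSX, QTU, RTU, RTY, RUX, STW, SVW, SXY, TWY, UVX, VWY, VXY

Hence C_0 ≅ Z^10, C_1 ≅ Z^30, C_2 ≅ Z^20.

Boundary ∂_1: C_1 → C_0 is given by ∂[p,q] = [q] − [p]. For instance
  ∂PR = R − P.
This gives a 10×30 integer matrix of rank 9; reducing to Smith normal form yields diagonal entries (1,1,1,1,1,1,1,1,1).

The boundary map ∂_2: C_2 → C_1 maps a triangle to the signed sum of its edges. For instance
  ∂PUV = UV − PV + PU,
  ∂TWY = WY − TY + TW.
This gives a 30×20 integer matrix of rank 20; reducing to Smith normal form yields diagonal entries (1,1,1,1,1,1,1,1,1,1,1,1,1,1,1,1,1,1,1,2).

Now H_k = ker ∂_k / im ∂_{k+1}, so:

  H_0: rank C_0 − rank ∂_1 = 10 − 9 = 1, and the invariant factors of ∂_1 are all 1, so H_0 = Z.
  H_1: rank ker ∂_1 − rank ∂_2 = (30 − 9) − 20 = 1, and ∂_2 has invariant factor 2 > 1, so H_1 = Z ⊕ Z_2.
  H_2: rank ker ∂_2 − rank ∂_3 = (20 − 20) − 0 = 0, and there is no ∂_3, so H_2 = 0.

As a check, the Euler characteristic is 10 − 30 + 20 = 0, which agrees with 1 − 1 + 0 = 0.
(K is a triangulation of the Klein bottle.)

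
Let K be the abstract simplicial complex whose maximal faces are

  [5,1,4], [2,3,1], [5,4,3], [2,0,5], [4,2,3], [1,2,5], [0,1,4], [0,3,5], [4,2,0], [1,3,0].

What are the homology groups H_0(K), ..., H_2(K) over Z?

H_0 = Z,  H_1 = Z/2Z,  H_2 = 0.

We work with the vertex ordering 0 < 1 < 2 < 3 < 4 < 5. The simplices of K, each written with vertices in increasing order, are:

  0-simplices (6): [0], [1], [2], [3], [4], [5]
  1-simplices (15): [0,1], [0,2], [0,3], [0,4], [0,5], [1,2], [1,3], [1,4], [1,5], [2,3], [2,4], [2,5], [3,4], [3,5], [4,5]
  2-simplices (10): [0,1,3], [0,1,4], [0,2,4], [0,2,5], [0,3,5], [1,2,3], [1,2,5], [1,4,5], [2,3,4], [3,4,5]

so the chain groups are C_0 ≅ Z^6, C_1 ≅ Z^15, C_2 ≅ Z^10.

Boundary ∂_1: C_1 → C_0 is given by ∂[p,q] = [q] − [p].
The resulting 6×15 matrix has rank 5, and its Smith normal form has invariant factors (1,1,1,1,1).

∂_2: C_2 → C_1 acts by ∂[p,q,r] = [q,r] − [p,r] + [p,q]. For instance
  ∂[2,3,4] = [3,4] − [2,4] + [2,3],
  ∂[1,2,3] = [2,3] − [1,3] + [1,2].
As a 15×10 matrix over Z this has rank 10, with invariant factors (1,1,1,1,1,1,1,1,1,2).

Computing H_k = (kernel of ∂_k) / (image of ∂_{k+1}):

  H_0: rank C_0 − rank ∂_1 = 6 − 5 = 1, and the invariant factors of ∂_1 are all 1, so H_0 = Z.
  H_1: rank ker ∂_1 − rank ∂_2 = (15 − 5) − 10 = 0, and ∂_2 has invariant factor 2 > 1, so H_1 = Z/2Z.
  H_2: rank ker ∂_2 − rank ∂_3 = (10 − 10) − 0 = 0, and there is no ∂_3, so H_2 = 0.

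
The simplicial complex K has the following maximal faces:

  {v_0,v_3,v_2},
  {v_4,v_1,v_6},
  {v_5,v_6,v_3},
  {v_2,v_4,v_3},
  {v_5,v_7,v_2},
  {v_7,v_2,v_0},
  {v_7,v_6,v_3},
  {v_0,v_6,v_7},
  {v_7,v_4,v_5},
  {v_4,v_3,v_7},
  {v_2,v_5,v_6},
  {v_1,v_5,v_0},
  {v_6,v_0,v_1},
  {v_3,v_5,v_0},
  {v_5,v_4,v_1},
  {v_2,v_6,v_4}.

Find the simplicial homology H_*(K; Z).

H_0 ≅ Z,  H_1 ≅ Z^2,  H_2 ≅ Z.

Take the total order v_0 < v_1 < v_2 < v_3 < v_4 < v_5 < v_6 < v_7 on the vertex set. Then K (dimension 2) consists of the simplices:

  0-simplices (8): [v_0], [v_1], [v_2], [v_3], [v_4], [v_5], [v_6], [v_7]
  1-simplices (24): (24 of them)
  2-simplices (16): (16 of them)

so the chain groups are C_0 ≅ Z^8, C_1 ≅ Z^24, C_2 ≅ Z^16.

Boundary ∂_1: C_1 → C_0 is given by ∂[p,q] = [q] − [p]. For instance
  ∂[v_0,v_7] = [v_7] − [v_0].
This gives a 8×24 integer matrix of rank 7; reducing to Smith normal form yields diagonal entries (1,1,1,1,1,1,1).

The boundary map ∂_2: C_2 → C_1 acts by ∂[p,q,r] = [q,r] − [p,r] + [p,q]. For instance
  ∂[v_4,v_5,v_7] = [v_5,v_7] − [v_4,v_7] + [v_4,v_5],
  ∂[v_0,v_1,v_5] = [v_1,v_5] − [v_0,v_5] + [v_0,v_1].
As a 24×16 matrix over Z this has rank 15, with invariant factors (1,1,1,1,1,1,1,1,1,1,1,1,1,1,1).

From H_k ≅ ker(∂_k) / im(∂_{k+1}) we obtain:

  H_0: rank C_0 − rank ∂_1 = 8 − 7 = 1, and the invariant factors of ∂_1 are all 1, so H_0 ≅ Z.
  H_1: rank ker ∂_1 − rank ∂_2 = (24 − 7) − 15 = 2, and the invariant factors of ∂_2 are all 1, so H_1 ≅ Z^2.
  H_2: rank ker ∂_2 − rank ∂_3 = (16 − 15) − 0 = 1, and there is no ∂_3, so H_2 ≅ Z.

As a check, the Euler characteristic is 8 − 24 + 16 = 0, which agrees with 1 − 2 + 1 = 0.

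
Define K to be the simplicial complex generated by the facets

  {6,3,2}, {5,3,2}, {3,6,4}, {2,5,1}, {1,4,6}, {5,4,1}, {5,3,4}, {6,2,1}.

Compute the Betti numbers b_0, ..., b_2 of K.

Order the vertices as 1 < 2 < 3 < 4 < 5 < 6. Listing each simplex with vertices in this order, K has dimension 2 with simplices:

  0-simplices (6): [1], [2], [3], [4], [5], [6]
  1-simplices (12): [1,2], [1,4], [1,5], [1,6], [2,3], [2,5], [2,6], [3,4], [3,5], [3,6], [4,5], [4,6]
  2-simplices (8): [1,2,5], [1,2,6], [1,4,5], [1,4,6], [2,3,5], [2,3,6], [3,4,5], [3,4,6]

Hence C_0 ≅ Z^6, C_1 ≅ Z^12, C_2 ≅ Z^8.

∂_1: C_1 → C_0 is given by ∂[p,q] = [q] − [p].
As a 6×12 matrix over Z this has rank 5, with invariant factors (1,1,1,1,1).

∂_2: C_2 → C_1 acts by ∂[p,q,r] = [q,r] − [p,r] + [p,q]. For instance
  ∂[1,4,5] = [4,5] − [1,5] + [1,4],
  ∂[3,4,5] = [4,5] − [3,5] + [3,4].
As a 12×8 matrix over Z this has rank 7, with invariant factors (1,1,1,1,1,1,1).

Computing H_k = (kernel of ∂_k) / (image of ∂_{k+1}):

  H_0: rank C_0 − rank ∂_1 = 6 − 5 = 1, and the invariant factors of ∂_1 are all 1, so H_0 ≅ Z.
  H_1: rank ker ∂_1 − rank ∂_2 = (12 − 5) − 7 = 0, and the invariant factors of ∂_2 are all 1, so H_1 ≅ 0.
  H_2: rank ker ∂_2 − rank ∂_3 = (8 − 7) − 0 = 1, and there is no ∂_3, so H_2 ≅ Z.

As a check, the Euler characteristic is 6 − 12 + 8 = 2, which agrees with 1 − 0 + 1 = 2.

Hence the Betti numbers are b_0 = 1, b_1 = 0, b_2 = 1.

b_0 = 1, b_1 = 0, b_2 = 1.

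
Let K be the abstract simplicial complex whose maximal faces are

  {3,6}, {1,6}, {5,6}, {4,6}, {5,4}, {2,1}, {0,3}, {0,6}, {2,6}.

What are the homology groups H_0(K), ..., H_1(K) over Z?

We work with the vertex ordering 0 < 1 < 2 < 3 < 4 < 5 < 6. The simplices of K, each written with vertices in increasing order, are:

  0-simplices (7): [0], [1], [2], [3], [4], [5], [6]
  1-simplices (9): [0,3], [0,6], [1,2], [1,6], [2,6], [3,6], [4,5], [4,6], [5,6]

Hence C_0 ≅ Z^7, C_1 ≅ Z^9.

∂_1: C_1 → C_0 sends each edge [p,q] (with p < q) to q − p. For instance
  ∂[1,6] = [6] − [1].
The 7×9 boundary matrix has rank 6 and Smith normal form diag(1,1,1,1,1,1).

Computing H_k = (kernel of ∂_k) / (image of ∂_{k+1}):

  H_0: rank C_0 − rank ∂_1 = 7 − 6 = 1, and the invariant factors of ∂_1 are all 1, so H_0 ≅ Z.
  H_1: rank ker ∂_1 − rank ∂_2 = (9 − 6) − 0 = 3, and there is no ∂_2, so H_1 ≅ Z^3.

As a check, the Euler characteristic is 7 − 9 = -2, which agrees with 1 − 3 = -2.
(K is a triangulation of a wedge of 3 circles.)

H_0 = Z,  H_1 = Z^3.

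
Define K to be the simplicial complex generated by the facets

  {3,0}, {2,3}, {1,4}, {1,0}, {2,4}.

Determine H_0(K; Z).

Take the total order 0 < 1 < 2 < 3 < 4 on the vertex set. Then K (dimension 1) consists of the simplices:

  0-simplices (5): [0], [1], [2], [3], [4]
  1-simplices (5): [0,1], [0,3], [1,4], [2,3], [2,4]

giving chain groups C_0 ≅ Z^5, C_1 ≅ Z^5.

Boundary ∂_1: C_1 → C_0 sends each edge [p,q] (with p < q) to q − p. For instance
  ∂[0,3] = [3] − [0].
The 5×5 boundary matrix has rank 4 and Smith normal form diag(1,1,1,1).

From H_k ≅ ker(∂_k) / im(∂_{k+1}) we obtain:

  H_0: rank C_0 − rank ∂_1 = 5 − 4 = 1, and the invariant factors of ∂_1 are all 1, so H_0 = Z.

H_0 ≅ Z.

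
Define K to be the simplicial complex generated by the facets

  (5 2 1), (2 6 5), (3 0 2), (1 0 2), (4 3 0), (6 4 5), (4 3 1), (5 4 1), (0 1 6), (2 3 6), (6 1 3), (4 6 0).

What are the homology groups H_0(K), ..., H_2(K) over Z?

H_0 = Z,  H_1 = Z_2,  H_2 = 0.

Order the vertices as 0 < 1 < 2 < 3 < 4 < 5 < 6. Listing each simplex with vertices in this order, K has dimension 2 with simplices:

  0-simplices (7): [0], [1], [2], [3], [4], [5], [6]
  1-simplices (18): [0,1], [0,2], [0,3], [0,4], [0,6], [1,2], [1,3], [1,4], [1,5], [1,6], [2,3], [2,5], [2,6], [3,4], [3,6], [4,5], [4,6], [5,6]
  2-simplices (12): [0,1,2], [0,1,6], [0,2,3], [0,3,4], [0,4,6], [1,2,5], [1,3,4], [1,3,6], [1,4,5], [2,3,6], [2,5,6], [4,5,6]

giving chain groups C_0 ≅ Z^7, C_1 ≅ Z^18, C_2 ≅ Z^12.

∂_1: C_1 → C_0 is given by ∂[p,q] = [q] − [p]. For instance
  ∂[1,6] = [6] − [1].
The resulting 7×18 matrix has rank 6, and its Smith normal form has invariant factors (1,1,1,1,1,1).

∂_2: C_2 → C_1 sends each 2-simplex [p,q,r] to [q,r] − [p,r] + [p,q]. For instance
  ∂[0,1,2] = [1,2] − [0,2] + [0,1],
  ∂[0,2,3] = [2,3] − [0,3] + [0,2].
This gives a 18×12 integer matrix of rank 12; reducing to Smith normal form yields diagonal entries (1,1,1,1,1,1,1,1,1,1,1,2).

Now H_k = ker ∂_k / im ∂_{k+1}, so:

  H_0: rank C_0 − rank ∂_1 = 7 − 6 = 1, and the invariant factors of ∂_1 are all 1, so H_0 = Z.
  H_1: rank ker ∂_1 − rank ∂_2 = (18 − 6) − 12 = 0, and ∂_2 has invariant factor 2 > 1, so H_1 = Z_2.
  H_2: rank ker ∂_2 − rank ∂_3 = (12 − 12) − 0 = 0, and there is no ∂_3, so H_2 = 0.

(K is a triangulation of the real projective plane RP^2.)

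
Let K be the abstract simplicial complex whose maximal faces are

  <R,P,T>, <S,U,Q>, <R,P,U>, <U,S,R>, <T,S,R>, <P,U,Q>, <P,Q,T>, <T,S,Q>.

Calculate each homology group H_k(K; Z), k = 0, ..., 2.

H_0 ≅ Z,  H_1 = 0,  H_2 ≅ Z.

Take the total order P < Q < R < S < T < U on the vertex set. Then K (dimension 2) consists of the simplices:

  0-simplices (6): P, Q, R, S, T, U
  1-simplices (12): PQ, PR, PT, PU, QS, QT, QU, RS, RT, RU, ST, SU
  2-simplices (8): PQT, PQU, PRT, PRU, QST, QSU, RST, RSU

Hence C_0 ≅ Z^6, C_1 ≅ Z^12, C_2 ≅ Z^8.

∂_1: C_1 → C_0 maps an edge to its endpoints' difference, ∂[p,q] = q − p. For instance
  ∂QT = T − Q.
As a 6×12 matrix over Z this has rank 5, with invariant factors (1,1,1,1,1).

Boundary ∂_2: C_2 → C_1 sends each 2-simplex [p,q,r] to [q,r] − [p,r] + [p,q]. For instance
  ∂PQT = QT − PT + PQ,
  ∂QST = ST − QT + QS.
This gives a 12×8 integer matrix of rank 7; reducing to Smith normal form yields diagonal entries (1,1,1,1,1,1,1).

Computing H_k = (kernel of ∂_k) / (image of ∂_{k+1}):

  H_0: rank C_0 − rank ∂_1 = 6 − 5 = 1, and the invariant factors of ∂_1 are all 1, so H_0 ≅ Z.
  H_1: rank ker ∂_1 − rank ∂_2 = (12 − 5) − 7 = 0, and the invariant factors of ∂_2 are all 1, so H_1 ≅ 0.
  H_2: rank ker ∂_2 − rank ∂_3 = (8 − 7) − 0 = 1, and there is no ∂_3, so H_2 ≅ Z.

As a check, the Euler characteristic is 6 − 12 + 8 = 2, which agrees with 1 − 0 + 1 = 2.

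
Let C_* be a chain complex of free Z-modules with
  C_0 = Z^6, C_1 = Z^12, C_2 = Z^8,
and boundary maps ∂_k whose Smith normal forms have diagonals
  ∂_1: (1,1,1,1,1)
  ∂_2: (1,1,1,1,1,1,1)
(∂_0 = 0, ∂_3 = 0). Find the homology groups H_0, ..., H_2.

H_0 = Z,  H_1 = 0,  H_2 = Z.

H_0: b_0 = 6 − 0 − 5 = 1; torsion from ∂_1 factors > 1: none. So H_0 = Z.
H_1: b_1 = 12 − 5 − 7 = 0; torsion from ∂_2 factors > 1: none. So H_1 = 0.
H_2: b_2 = 8 − 7 − 0 = 1; torsion from ∂_3 factors > 1: none. So H_2 = Z.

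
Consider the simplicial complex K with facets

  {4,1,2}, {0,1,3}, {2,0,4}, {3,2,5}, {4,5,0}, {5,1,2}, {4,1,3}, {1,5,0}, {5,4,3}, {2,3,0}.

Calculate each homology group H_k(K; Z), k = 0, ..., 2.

H_0 = Z,  H_1 = Z_2,  H_2 = 0.

Fix the vertex order 0 < 1 < 2 < 3 < 4 < 5 and write every simplex with vertices in increasing order. Then dim K = 2 and the simplices of K are:

  0-simplices (6): [0], [1], [2], [3], [4], [5]
  1-simplices (15): [0,1], [0,2], [0,3], [0,4], [0,5], [1,2], [1,3], [1,4], [1,5], [2,3], [2,4], [2,5], [3,4], [3,5], [4,5]
  2-simplices (10): [0,1,3], [0,1,5], [0,2,3], [0,2,4], [0,4,5], [1,2,4], [1,2,5], [1,3,4], [2,3,5], [3,4,5]

so the chain groups are C_0 ≅ Z^6, C_1 ≅ Z^15, C_2 ≅ Z^10.

∂_1: C_1 → C_0 sends each edge [p,q] (with p < q) to q − p. For instance
  ∂[1,2] = [2] − [1].
This gives a 6×15 integer matrix of rank 5; reducing to Smith normal form yields diagonal entries (1,1,1,1,1).

Boundary ∂_2: C_2 → C_1 acts by ∂[p,q,r] = [q,r] − [p,r] + [p,q]. For instance
  ∂[1,2,4] = [2,4] − [1,4] + [1,2],
  ∂[1,2,5] = [2,5] − [1,5] + [1,2].
The 15×10 boundary matrix has rank 10 and Smith normal form diag(1,1,1,1,1,1,1,1,1,2).

From H_k ≅ ker(∂_k) / im(∂_{k+1}) we obtain:

  H_0: rank C_0 − rank ∂_1 = 6 − 5 = 1, and the invariant factors of ∂_1 are all 1, so H_0 ≅ Z.
  H_1: rank ker ∂_1 − rank ∂_2 = (15 − 5) − 10 = 0, and ∂_2 has invariant factor 2 > 1, so H_1 ≅ Z_2.
  H_2: rank ker ∂_2 − rank ∂_3 = (10 − 10) − 0 = 0, and there is no ∂_3, so H_2 ≅ 0.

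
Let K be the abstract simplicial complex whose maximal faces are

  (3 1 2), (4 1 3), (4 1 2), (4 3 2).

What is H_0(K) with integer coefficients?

We work with the vertex ordering 1 < 2 < 3 < 4. The simplices of K, each written with vertices in increasing order, are:

  0-simplices (4): [1], [2], [3], [4]
  1-simplices (6): [1,2], [1,3], [1,4], [2,3], [2,4], [3,4]
  2-simplices (4): [1,2,3], [1,2,4], [1,3,4], [2,3,4]

so the chain groups are C_0 ≅ Z^4, C_1 ≅ Z^6, C_2 ≅ Z^4.

Boundary ∂_1: C_1 → C_0 sends each edge [p,q] (with p < q) to q − p. For instance
  ∂[1,4] = [4] − [1].
As a 4×6 matrix over Z this has rank 3, with invariant factors (1,1,1).

The boundary map ∂_2: C_2 → C_1 maps a triangle to the signed sum of its edges. For instance
  ∂[2,3,4] = [3,4] − [2,4] + [2,3],
  ∂[1,2,4] = [2,4] − [1,4] + [1,2].
The resulting 6×4 matrix has rank 3, and its Smith normal form has invariant factors (1,1,1).

From H_k ≅ ker(∂_k) / im(∂_{k+1}) we obtain:

  H_0: rank C_0 − rank ∂_1 = 4 − 3 = 1, and the invariant factors of ∂_1 are all 1, so H_0 = Z.

H_0 = Z.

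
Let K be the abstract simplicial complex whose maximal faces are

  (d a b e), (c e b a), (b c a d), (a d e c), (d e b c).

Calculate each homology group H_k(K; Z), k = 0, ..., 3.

H_0 ≅ Z,  H_1 = 0,  H_2 = 0,  H_3 ≅ Z.

Order the vertices as a < b < c < d < e. Listing each simplex with vertices in this order, K has dimension 3 with simplices:

  0-simplices (5): a, b, c, d, e
  1-simplices (10): ab, ac, ad, ae, bc, bd, be, cd, ce, de
  2-simplices (10): abc, abd, abe, acd, ace, ade, bcd, bce, bde, cde
  3-simplices (5): abcd, abce, abde, acde, bcde

Hence C_0 ≅ Z^5, C_1 ≅ Z^10, C_2 ≅ Z^10, C_3 ≅ Z^5.

∂_1: C_1 → C_0 maps an edge to its endpoints' difference, ∂[p,q] = q − p.
As a 5×10 matrix over Z this has rank 4, with invariant factors (1,1,1,1).

The boundary map ∂_2: C_2 → C_1 maps a triangle to the signed sum of its edges. For instance
  ∂abd = bd − ad + ab,
  ∂cde = de − ce + cd.
The 10×10 boundary matrix has rank 6 and Smith normal form diag(1,1,1,1,1,1).

∂_3: C_3 → C_2 sends each 3-simplex σ to the alternating sum Σ_i (−1)^i (σ with its i-th vertex removed). For instance
  ∂abce = bce − ace + abe − abc,
  ∂abde = bde − ade + abe − abd.
This gives a 10×5 integer matrix of rank 4; reducing to Smith normal form yields diagonal entries (1,1,1,1).

From H_k ≅ ker(∂_k) / im(∂_{k+1}) we obtain:

  H_0: rank C_0 − rank ∂_1 = 5 − 4 = 1, and the invariant factors of ∂_1 are all 1, so H_0 = Z.
  H_1: rank ker ∂_1 − rank ∂_2 = (10 − 4) − 6 = 0, and the invariant factors of ∂_2 are all 1, so H_1 = 0.
  H_2: rank ker ∂_2 − rank ∂_3 = (10 − 6) − 4 = 0, and the invariant factors of ∂_3 are all 1, so H_2 = 0.
  H_3: rank ker ∂_3 − rank ∂_4 = (5 − 4) − 0 = 1, and there is no ∂_4, so H_3 = Z.

As a check, the Euler characteristic is 5 − 10 + 10 − 5 = 0, which agrees with 1 − 0 + 0 − 1 = 0.
(K is a triangulation of the 3-sphere S^3.)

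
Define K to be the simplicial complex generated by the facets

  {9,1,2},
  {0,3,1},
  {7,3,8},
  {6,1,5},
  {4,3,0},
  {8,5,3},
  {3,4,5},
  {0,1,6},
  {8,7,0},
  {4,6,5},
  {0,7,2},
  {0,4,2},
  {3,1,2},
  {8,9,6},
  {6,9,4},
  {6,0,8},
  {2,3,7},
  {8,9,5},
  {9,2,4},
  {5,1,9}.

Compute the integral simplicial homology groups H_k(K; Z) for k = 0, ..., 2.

H_0 = Z,  H_1 = Z ⊕ Z_2,  H_2 = 0.

We work with the vertex ordering 0 < 1 < 2 < 3 < 4 < 5 < 6 < 7 < 8 < 9. The simplices of K, each written with vertices in increasing order, are:

  0-simplices (10): [0], [1], [2], [3], [4], [5], [6], [7], [8], [9]
  1-simplices (30): (30 of them)
  2-simplices (20): (20 of them)

so the chain groups are C_0 ≅ Z^10, C_1 ≅ Z^30, C_2 ≅ Z^20.

The boundary map ∂_1: C_1 → C_0 is given by ∂[p,q] = [q] − [p]. For instance
  ∂[2,9] = [9] − [2].
As a 10×30 matrix over Z this has rank 9, with invariant factors (1,1,1,1,1,1,1,1,1).

Boundary ∂_2: C_2 → C_1 maps a triangle to the signed sum of its edges. For instance
  ∂[4,5,6] = [5,6] − [4,6] + [4,5],
  ∂[0,2,7] = [2,7] − [0,7] + [0,2].
As a 30×20 matrix over Z this has rank 20, with invariant factors (1,1,1,1,1,1,1,1,1,1,1,1,1,1,1,1,1,1,1,2).

Reading off H_k = ker ∂_k / im ∂_{k+1}:

  H_0: rank C_0 − rank ∂_1 = 10 − 9 = 1, and the invariant factors of ∂_1 are all 1, so H_0 ≅ Z.
  H_1: rank ker ∂_1 − rank ∂_2 = (30 − 9) − 20 = 1, and ∂_2 has invariant factor 2 > 1, so H_1 ≅ Z ⊕ Z_2.
  H_2: rank ker ∂_2 − rank ∂_3 = (20 − 20) − 0 = 0, and there is no ∂_3, so H_2 ≅ 0.

(K is a triangulation of the Klein bottle.)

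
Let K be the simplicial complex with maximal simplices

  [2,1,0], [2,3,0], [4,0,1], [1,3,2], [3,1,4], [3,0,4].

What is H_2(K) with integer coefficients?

Take the total order 0 < 1 < 2 < 3 < 4 on the vertex set. Then K (dimension 2) consists of the simplices:

  0-simplices (5): [0], [1], [2], [3], [4]
  1-simplices (9): [0,1], [0,2], [0,3], [0,4], [1,2], [1,3], [1,4], [2,3], [3,4]
  2-simplices (6): [0,1,2], [0,1,4], [0,2,3], [0,3,4], [1,2,3], [1,3,4]

so the chain groups are C_0 ≅ Z^5, C_1 ≅ Z^9, C_2 ≅ Z^6.

The boundary map ∂_1: C_1 → C_0 maps an edge to its endpoints' difference, ∂[p,q] = q − p.
This gives a 5×9 integer matrix of rank 4; reducing to Smith normal form yields diagonal entries (1,1,1,1).

The boundary map ∂_2: C_2 → C_1 acts by ∂[p,q,r] = [q,r] − [p,r] + [p,q]. For instance
  ∂[0,3,4] = [3,4] − [0,4] + [0,3],
  ∂[0,1,4] = [1,4] − [0,4] + [0,1].
This gives a 9×6 integer matrix of rank 5; reducing to Smith normal form yields diagonal entries (1,1,1,1,1).

Reading off H_k = ker ∂_k / im ∂_{k+1}:

  H_2: rank ker ∂_2 − rank ∂_3 = (6 − 5) − 0 = 1, and there is no ∂_3, so H_2 = Z.

H_2 = Z.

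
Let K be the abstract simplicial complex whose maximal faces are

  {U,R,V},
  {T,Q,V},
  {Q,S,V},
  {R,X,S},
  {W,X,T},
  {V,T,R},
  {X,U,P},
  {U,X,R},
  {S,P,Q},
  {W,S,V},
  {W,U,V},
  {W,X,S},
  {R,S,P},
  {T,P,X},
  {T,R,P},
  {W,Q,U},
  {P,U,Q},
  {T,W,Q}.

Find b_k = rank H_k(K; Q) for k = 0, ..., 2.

b_0 = 1, b_1 = 1, b_2 = 0.

Take the total order P < Q < R < S < T < U < V < W < X on the vertex set. Then K (dimension 2) consists of the simplices:

  0-simplices (9): P, Q, R, S, T, U, V, W, X
  1-simplices (27): PQ, PR, PS, PT, PU, PX, QS, QT, QU, QV, QW, RS, RT, RU, RV, RX, SV, SW, SX, TV, TW, TX, UV, UW, UX, VW, WX
  2-simplices (18): PQS, PQU, PRS, PRT, PTX, PUX, QSV, QTV, QTW, QUW, RSX, RTV, RUV, RUX, SVW, SWX, TWX, UVW

giving chain groups C_0 ≅ Z^9, C_1 ≅ Z^27, C_2 ≅ Z^18.

Boundary ∂_1: C_1 → C_0 is given by ∂[p,q] = [q] − [p].
This gives a 9×27 integer matrix of rank 8; reducing to Smith normal form yields diagonal entries (1,1,1,1,1,1,1,1).

Boundary ∂_2: C_2 → C_1 maps a triangle to the signed sum of its edges. For instance
  ∂QSV = SV − QV + QS,
  ∂PUX = UX − PX + PU.
This gives a 27×18 integer matrix of rank 18; reducing to Smith normal form yields diagonal entries (1,1,1,1,1,1,1,1,1,1,1,1,1,1,1,1,1,2).

Reading off H_k = ker ∂_k / im ∂_{k+1}:

  H_0: rank C_0 − rank ∂_1 = 9 − 8 = 1, and the invariant factors of ∂_1 are all 1, so H_0 = Z.
  H_1: rank ker ∂_1 − rank ∂_2 = (27 − 8) − 18 = 1, and ∂_2 has invariant factor 2 > 1, so H_1 = Z ⊕ Z/2Z.
  H_2: rank ker ∂_2 − rank ∂_3 = (18 − 18) − 0 = 0, and there is no ∂_3, so H_2 = 0.

Hence the Betti numbers are b_0 = 1, b_1 = 1, b_2 = 0.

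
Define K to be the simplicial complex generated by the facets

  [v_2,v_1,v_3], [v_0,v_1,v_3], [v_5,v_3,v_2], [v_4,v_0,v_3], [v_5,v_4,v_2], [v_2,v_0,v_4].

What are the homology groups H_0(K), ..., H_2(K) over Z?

Order the vertices as v_0 < v_1 < v_2 < v_3 < v_4 < v_5. Listing each simplex with vertices in this order, K has dimension 2 with simplices:

  0-simplices (6): [v_0], [v_1], [v_2], [v_3], [v_4], [v_5]
  1-simplices (12): [v_0,v_1], [v_0,v_2], [v_0,v_3], [v_0,v_4], [v_1,v_2], [v_1,v_3], [v_2,v_3], [v_2,v_4], [v_2,v_5], [v_3,v_4], [v_3,v_5], [v_4,v_5]
  2-simplices (6): [v_0,v_1,v_3], [v_0,v_2,v_4], [v_0,v_3,v_4], [v_1,v_2,v_3], [v_2,v_3,v_5], [v_2,v_4,v_5]

so the chain groups are C_0 ≅ Z^6, C_1 ≅ Z^12, C_2 ≅ Z^6.

The boundary map ∂_1: C_1 → C_0 is given by ∂[p,q] = [q] − [p].
As a 6×12 matrix over Z this has rank 5, with invariant factors (1,1,1,1,1).

∂_2: C_2 → C_1 acts by ∂[p,q,r] = [q,r] − [p,r] + [p,q]. For instance
  ∂[v_1,v_2,v_3] = [v_2,v_3] − [v_1,v_3] + [v_1,v_2],
  ∂[v_0,v_2,v_4] = [v_2,v_4] − [v_0,v_4] + [v_0,v_2].
This gives a 12×6 integer matrix of rank 6; reducing to Smith normal form yields diagonal entries (1,1,1,1,1,1).

From H_k ≅ ker(∂_k) / im(∂_{k+1}) we obtain:

  H_0: rank C_0 − rank ∂_1 = 6 − 5 = 1, and the invariant factors of ∂_1 are all 1, so H_0 = Z.
  H_1: rank ker ∂_1 − rank ∂_2 = (12 − 5) − 6 = 1, and the invariant factors of ∂_2 are all 1, so H_1 = Z.
  H_2: rank ker ∂_2 − rank ∂_3 = (6 − 6) − 0 = 0, and there is no ∂_3, so H_2 = 0.

H_0 = Z,  H_1 = Z,  H_2 = 0.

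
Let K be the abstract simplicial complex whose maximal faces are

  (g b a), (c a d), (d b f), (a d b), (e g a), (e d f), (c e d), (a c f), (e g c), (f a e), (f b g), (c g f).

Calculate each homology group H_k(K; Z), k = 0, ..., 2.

We work with the vertex ordering a < b < c < d < e < f < g. The simplices of K, each written with vertices in increasing order, are:

  0-simplices (7): a, b, c, d, e, f, g
  1-simplices (18): ab, ac, ad, ae, af, ag, bd, bf, bg, cd, ce, cf, cg, de, df, ef, eg, fg
  2-simplices (12): abd, abg, acd, acf, aef, aeg, bdf, bfg, cde, ceg, cfg, def

so the chain groups are C_0 ≅ Z^7, C_1 ≅ Z^18, C_2 ≅ Z^12.

The boundary map ∂_1: C_1 → C_0 maps an edge to its endpoints' difference, ∂[p,q] = q − p. For instance
  ∂ad = d − a.
The 7×18 boundary matrix has rank 6 and Smith normal form diag(1,1,1,1,1,1).

The boundary map ∂_2: C_2 → C_1 sends each 2-simplex [p,q,r] to [q,r] − [p,r] + [p,q]. For instance
  ∂cfg = fg − cg + cf,
  ∂abd = bd − ad + ab.
As a 18×12 matrix over Z this has rank 12, with invariant factors (1,1,1,1,1,1,1,1,1,1,1,2).

From H_k ≅ ker(∂_k) / im(∂_{k+1}) we obtain:

  H_0: rank C_0 − rank ∂_1 = 7 − 6 = 1, and the invariant factors of ∂_1 are all 1, so H_0 = Z.
  H_1: rank ker ∂_1 − rank ∂_2 = (18 − 6) − 12 = 0, and ∂_2 has invariant factor 2 > 1, so H_1 = Z/2.
  H_2: rank ker ∂_2 − rank ∂_3 = (12 − 12) − 0 = 0, and there is no ∂_3, so H_2 = 0.

As a check, the Euler characteristic is 7 − 18 + 12 = 1, which agrees with 1 − 0 + 0 = 1.

H_0 ≅ Z,  H_1 ≅ Z/2,  H_2 = 0.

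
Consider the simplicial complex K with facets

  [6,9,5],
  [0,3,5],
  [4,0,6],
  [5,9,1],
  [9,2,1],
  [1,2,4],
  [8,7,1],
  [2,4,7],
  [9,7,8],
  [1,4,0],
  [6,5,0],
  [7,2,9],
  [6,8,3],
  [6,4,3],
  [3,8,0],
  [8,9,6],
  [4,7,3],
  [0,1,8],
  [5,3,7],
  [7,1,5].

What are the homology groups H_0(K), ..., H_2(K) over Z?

Fix the vertex order 0 < 1 < 2 < 3 < 4 < 5 < 6 < 7 < 8 < 9 and write every simplex with vertices in increasing order. Then dim K = 2 and the simplices of K are:

  0-simplices (10): [0], [1], [2], [3], [4], [5], [6], [7], [8], [9]
  1-simplices (30): (30 of them)
  2-simplices (20): (20 of them)

Hence C_0 ≅ Z^10, C_1 ≅ Z^30, C_2 ≅ Z^20.

Boundary ∂_1: C_1 → C_0 sends each edge [p,q] (with p < q) to q − p.
This gives a 10×30 integer matrix of rank 9; reducing to Smith normal form yields diagonal entries (1,1,1,1,1,1,1,1,1).

The boundary map ∂_2: C_2 → C_1 sends each 2-simplex [p,q,r] to [q,r] − [p,r] + [p,q]. For instance
  ∂[2,4,7] = [4,7] − [2,7] + [2,4],
  ∂[1,2,4] = [2,4] − [1,4] + [1,2].
As a 30×20 matrix over Z this has rank 20, with invariant factors (1,1,1,1,1,1,1,1,1,1,1,1,1,1,1,1,1,1,1,2).

Reading off H_k = ker ∂_k / im ∂_{k+1}:

  H_0: rank C_0 − rank ∂_1 = 10 − 9 = 1, and the invariant factors of ∂_1 are all 1, so H_0 ≅ Z.
  H_1: rank ker ∂_1 − rank ∂_2 = (30 − 9) − 20 = 1, and ∂_2 has invariant factor 2 > 1, so H_1 ≅ Z ⊕ Z/2Z.
  H_2: rank ker ∂_2 − rank ∂_3 = (20 − 20) − 0 = 0, and there is no ∂_3, so H_2 ≅ 0.

As a check, the Euler characteristic is 10 − 30 + 20 = 0, which agrees with 1 − 1 + 0 = 0.

H_0 ≅ Z,  H_1 ≅ Z ⊕ Z/2Z,  H_2 = 0.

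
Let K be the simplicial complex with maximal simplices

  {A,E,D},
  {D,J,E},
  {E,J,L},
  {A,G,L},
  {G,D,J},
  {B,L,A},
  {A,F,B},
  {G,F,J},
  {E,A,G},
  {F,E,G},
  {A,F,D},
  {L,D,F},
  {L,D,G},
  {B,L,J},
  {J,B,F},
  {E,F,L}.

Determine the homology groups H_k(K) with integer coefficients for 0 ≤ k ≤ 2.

H_0 = Z,  H_1 = Z^2,  H_2 = Z.

We work with the vertex ordering A < B < D < E < F < G < J < L. The simplices of K, each written with vertices in increasing order, are:

  0-simplices (8): A, B, D, E, F, G, J, L
  1-simplices (24): AB, AD, AE, AF, AG, AL, BF, BJ, BL, DE, DF, DG, DJ, DL, EF, EG, EJ, EL, FG, FJ, FL, GJ, GL, JL
  2-simplices (16): ABF, ABL, ADE, ADF, AEG, AGL, BFJ, BJL, DEJ, DFL, DGJ, DGL, EFG, EFL, EJL, FGJ

giving chain groups C_0 ≅ Z^8, C_1 ≅ Z^24, C_2 ≅ Z^16.

The boundary map ∂_1: C_1 → C_0 maps an edge to its endpoints' difference, ∂[p,q] = q − p.
As a 8×24 matrix over Z this has rank 7, with invariant factors (1,1,1,1,1,1,1).

Boundary ∂_2: C_2 → C_1 sends each 2-simplex [p,q,r] to [q,r] − [p,r] + [p,q]. For instance
  ∂ADF = DF − AF + AD,
  ∂EFG = FG − EG + EF.
The 24×16 boundary matrix has rank 15 and Smith normal form diag(1,1,1,1,1,1,1,1,1,1,1,1,1,1,1).

From H_k ≅ ker(∂_k) / im(∂_{k+1}) we obtain:

  H_0: rank C_0 − rank ∂_1 = 8 − 7 = 1, and the invariant factors of ∂_1 are all 1, so H_0 ≅ Z.
  H_1: rank ker ∂_1 − rank ∂_2 = (24 − 7) − 15 = 2, and the invariant factors of ∂_2 are all 1, so H_1 ≅ Z^2.
  H_2: rank ker ∂_2 − rank ∂_3 = (16 − 15) − 0 = 1, and there is no ∂_3, so H_2 ≅ Z.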